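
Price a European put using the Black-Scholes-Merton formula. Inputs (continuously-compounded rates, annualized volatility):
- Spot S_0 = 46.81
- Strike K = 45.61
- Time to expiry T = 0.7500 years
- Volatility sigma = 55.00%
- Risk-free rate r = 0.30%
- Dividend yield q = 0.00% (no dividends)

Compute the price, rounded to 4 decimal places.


d1 = (ln(S/K) + (r - q + 0.5*sigma^2) * T) / (sigma * sqrt(T)) = 0.29740334
d2 = d1 - sigma * sqrt(T) = -0.17891064
exp(-rT) = 0.99775253; exp(-qT) = 1.00000000
P = K * exp(-rT) * N(-d2) - S_0 * exp(-qT) * N(-d1)
N(-d1) = 0.38307930; N(-d2) = 0.57099606
P = 45.6100 * 0.99775253 * 0.57099606 - 46.8100 * 1.00000000 * 0.38307930 = 8.0527

Answer: Price = 8.0527


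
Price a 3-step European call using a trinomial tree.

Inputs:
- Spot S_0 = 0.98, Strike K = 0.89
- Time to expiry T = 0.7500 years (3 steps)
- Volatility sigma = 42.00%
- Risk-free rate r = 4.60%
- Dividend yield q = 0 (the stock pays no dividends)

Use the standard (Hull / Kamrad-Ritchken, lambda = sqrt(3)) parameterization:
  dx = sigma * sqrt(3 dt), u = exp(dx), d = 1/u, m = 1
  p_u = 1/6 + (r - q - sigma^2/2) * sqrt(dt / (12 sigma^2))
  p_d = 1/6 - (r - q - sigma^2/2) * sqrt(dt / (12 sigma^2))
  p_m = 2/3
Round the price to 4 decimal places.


Answer: Price = V(0,0) = 0.2014

Derivation:
dt = T/N = 0.250000; dx = sigma*sqrt(3*dt) = 0.363731
u = exp(dx) = 1.438687; d = 1/u = 0.695078
p_u = 0.152164, p_m = 0.666667, p_d = 0.181169
Discount per step: exp(-r*dt) = 0.988566
Stock lattice S(k, j) with j the centered position index:
  k=0: S(0,+0) = 0.9800
  k=1: S(1,-1) = 0.6812; S(1,+0) = 0.9800; S(1,+1) = 1.4099
  k=2: S(2,-2) = 0.4735; S(2,-1) = 0.6812; S(2,+0) = 0.9800; S(2,+1) = 1.4099; S(2,+2) = 2.0284
  k=3: S(3,-3) = 0.3291; S(3,-2) = 0.4735; S(3,-1) = 0.6812; S(3,+0) = 0.9800; S(3,+1) = 1.4099; S(3,+2) = 2.0284; S(3,+3) = 2.9183
Terminal payoffs V(N, j) = max(S_T - K, 0):
  V(3,-3) = 0.000000; V(3,-2) = 0.000000; V(3,-1) = 0.000000; V(3,+0) = 0.090000; V(3,+1) = 0.519913; V(3,+2) = 1.138423; V(3,+3) = 2.028265
Backward induction: V(k, j) = exp(-r*dt) * [p_u * V(k+1, j+1) + p_m * V(k+1, j) + p_d * V(k+1, j-1)]
  V(2,-2) = exp(-r*dt) * [p_u*0.000000 + p_m*0.000000 + p_d*0.000000] = 0.000000
  V(2,-1) = exp(-r*dt) * [p_u*0.090000 + p_m*0.000000 + p_d*0.000000] = 0.013538
  V(2,+0) = exp(-r*dt) * [p_u*0.519913 + p_m*0.090000 + p_d*0.000000] = 0.137522
  V(2,+1) = exp(-r*dt) * [p_u*1.138423 + p_m*0.519913 + p_d*0.090000] = 0.530011
  V(2,+2) = exp(-r*dt) * [p_u*2.028265 + p_m*1.138423 + p_d*0.519913] = 1.148486
  V(1,-1) = exp(-r*dt) * [p_u*0.137522 + p_m*0.013538 + p_d*0.000000] = 0.029609
  V(1,+0) = exp(-r*dt) * [p_u*0.530011 + p_m*0.137522 + p_d*0.013538] = 0.172784
  V(1,+1) = exp(-r*dt) * [p_u*1.148486 + p_m*0.530011 + p_d*0.137522] = 0.546690
  V(0,+0) = exp(-r*dt) * [p_u*0.546690 + p_m*0.172784 + p_d*0.029609] = 0.201411


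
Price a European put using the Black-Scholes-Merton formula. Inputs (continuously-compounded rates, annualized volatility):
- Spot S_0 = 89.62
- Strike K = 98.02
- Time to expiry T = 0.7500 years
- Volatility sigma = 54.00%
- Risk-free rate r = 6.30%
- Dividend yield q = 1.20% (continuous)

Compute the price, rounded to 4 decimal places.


Answer: Price = 19.2923

Derivation:
d1 = (ln(S/K) + (r - q + 0.5*sigma^2) * T) / (sigma * sqrt(T)) = 0.12403830
d2 = d1 - sigma * sqrt(T) = -0.34361542
exp(-rT) = 0.95384891; exp(-qT) = 0.99104038
P = K * exp(-rT) * N(-d2) - S_0 * exp(-qT) * N(-d1)
N(-d1) = 0.45064248; N(-d2) = 0.63443224
P = 98.0200 * 0.95384891 * 0.63443224 - 89.6200 * 0.99104038 * 0.45064248 = 19.2923


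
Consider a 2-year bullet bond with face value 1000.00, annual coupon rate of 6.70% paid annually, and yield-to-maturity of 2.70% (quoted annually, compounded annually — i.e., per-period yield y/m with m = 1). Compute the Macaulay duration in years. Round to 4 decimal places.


Coupon per period c = face * coupon_rate / m = 67.000000
Periods per year m = 1; per-period yield y/m = 0.027000
Number of cashflows N = 2
Cashflows (t years, CF_t, discount factor 1/(1+y/m)^(m*t), PV):
  t = 1.0000: CF_t = 67.000000, DF = 0.973710, PV = 65.238559
  t = 2.0000: CF_t = 1067.000000, DF = 0.948111, PV = 1011.634268
Price P = sum_t PV_t = 1076.872827
Macaulay numerator sum_t t * PV_t:
  t * PV_t at t = 1.0000: 65.238559
  t * PV_t at t = 2.0000: 2023.268536
Macaulay duration D = (sum_t t * PV_t) / P = 2088.507095 / 1076.872827 = 1.939419

Answer: Macaulay duration = 1.9394 years


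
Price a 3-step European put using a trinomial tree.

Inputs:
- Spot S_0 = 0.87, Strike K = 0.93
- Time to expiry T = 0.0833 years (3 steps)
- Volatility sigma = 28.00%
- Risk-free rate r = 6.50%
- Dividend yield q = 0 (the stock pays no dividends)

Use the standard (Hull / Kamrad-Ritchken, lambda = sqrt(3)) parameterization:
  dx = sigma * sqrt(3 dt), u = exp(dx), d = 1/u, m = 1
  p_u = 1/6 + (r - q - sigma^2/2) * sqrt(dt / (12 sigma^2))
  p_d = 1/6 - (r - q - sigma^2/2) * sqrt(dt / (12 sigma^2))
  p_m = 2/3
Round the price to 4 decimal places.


dt = T/N = 0.027767; dx = sigma*sqrt(3*dt) = 0.080813
u = exp(dx) = 1.084168; d = 1/u = 0.922366
p_u = 0.171099, p_m = 0.666667, p_d = 0.162234
Discount per step: exp(-r*dt) = 0.998197
Stock lattice S(k, j) with j the centered position index:
  k=0: S(0,+0) = 0.8700
  k=1: S(1,-1) = 0.8025; S(1,+0) = 0.8700; S(1,+1) = 0.9432
  k=2: S(2,-2) = 0.7402; S(2,-1) = 0.8025; S(2,+0) = 0.8700; S(2,+1) = 0.9432; S(2,+2) = 1.0226
  k=3: S(3,-3) = 0.6827; S(3,-2) = 0.7402; S(3,-1) = 0.8025; S(3,+0) = 0.8700; S(3,+1) = 0.9432; S(3,+2) = 1.0226; S(3,+3) = 1.1087
Terminal payoffs V(N, j) = max(K - S_T, 0):
  V(3,-3) = 0.247301; V(3,-2) = 0.189839; V(3,-1) = 0.127541; V(3,+0) = 0.060000; V(3,+1) = 0.000000; V(3,+2) = 0.000000; V(3,+3) = 0.000000
Backward induction: V(k, j) = exp(-r*dt) * [p_u * V(k+1, j+1) + p_m * V(k+1, j) + p_d * V(k+1, j-1)]
  V(2,-2) = exp(-r*dt) * [p_u*0.127541 + p_m*0.189839 + p_d*0.247301] = 0.188162
  V(2,-1) = exp(-r*dt) * [p_u*0.060000 + p_m*0.127541 + p_d*0.189839] = 0.125865
  V(2,+0) = exp(-r*dt) * [p_u*0.000000 + p_m*0.060000 + p_d*0.127541] = 0.060582
  V(2,+1) = exp(-r*dt) * [p_u*0.000000 + p_m*0.000000 + p_d*0.060000] = 0.009717
  V(2,+2) = exp(-r*dt) * [p_u*0.000000 + p_m*0.000000 + p_d*0.000000] = 0.000000
  V(1,-1) = exp(-r*dt) * [p_u*0.060582 + p_m*0.125865 + p_d*0.188162] = 0.124577
  V(1,+0) = exp(-r*dt) * [p_u*0.009717 + p_m*0.060582 + p_d*0.125865] = 0.062357
  V(1,+1) = exp(-r*dt) * [p_u*0.000000 + p_m*0.009717 + p_d*0.060582] = 0.016277
  V(0,+0) = exp(-r*dt) * [p_u*0.016277 + p_m*0.062357 + p_d*0.124577] = 0.064451

Answer: Price = V(0,0) = 0.0645


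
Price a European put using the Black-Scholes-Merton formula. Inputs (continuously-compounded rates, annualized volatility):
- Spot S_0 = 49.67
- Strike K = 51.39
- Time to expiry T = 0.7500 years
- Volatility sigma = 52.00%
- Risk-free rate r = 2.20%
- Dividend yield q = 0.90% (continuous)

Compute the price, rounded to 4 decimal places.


Answer: Price = 9.5166

Derivation:
d1 = (ln(S/K) + (r - q + 0.5*sigma^2) * T) / (sigma * sqrt(T)) = 0.17122328
d2 = d1 - sigma * sqrt(T) = -0.27910993
exp(-rT) = 0.98363538; exp(-qT) = 0.99327273
P = K * exp(-rT) * N(-d2) - S_0 * exp(-qT) * N(-d1)
N(-d1) = 0.43202410; N(-d2) = 0.60991977
P = 51.3900 * 0.98363538 * 0.60991977 - 49.6700 * 0.99327273 * 0.43202410 = 9.5166


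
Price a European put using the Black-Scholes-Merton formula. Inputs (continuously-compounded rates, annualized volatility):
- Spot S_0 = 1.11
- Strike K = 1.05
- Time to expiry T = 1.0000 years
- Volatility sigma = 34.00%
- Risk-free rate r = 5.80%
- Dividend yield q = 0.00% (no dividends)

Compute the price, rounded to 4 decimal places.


d1 = (ln(S/K) + (r - q + 0.5*sigma^2) * T) / (sigma * sqrt(T)) = 0.50402897
d2 = d1 - sigma * sqrt(T) = 0.16402897
exp(-rT) = 0.94364995; exp(-qT) = 1.00000000
P = K * exp(-rT) * N(-d2) - S_0 * exp(-qT) * N(-d1)
N(-d1) = 0.30712051; N(-d2) = 0.43485417
P = 1.0500 * 0.94364995 * 0.43485417 - 1.1100 * 1.00000000 * 0.30712051 = 0.0900

Answer: Price = 0.0900


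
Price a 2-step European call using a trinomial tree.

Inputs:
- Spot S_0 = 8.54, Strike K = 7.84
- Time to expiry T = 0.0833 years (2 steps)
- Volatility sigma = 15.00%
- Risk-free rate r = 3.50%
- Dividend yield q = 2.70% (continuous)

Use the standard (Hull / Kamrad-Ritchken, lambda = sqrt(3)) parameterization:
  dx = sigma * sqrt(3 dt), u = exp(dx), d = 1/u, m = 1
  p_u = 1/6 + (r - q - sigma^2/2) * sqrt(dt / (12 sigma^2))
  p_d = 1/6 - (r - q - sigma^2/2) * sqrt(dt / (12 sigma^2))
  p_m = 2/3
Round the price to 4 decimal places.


Answer: Price = V(0,0) = 0.7081

Derivation:
dt = T/N = 0.041650; dx = sigma*sqrt(3*dt) = 0.053022
u = exp(dx) = 1.054453; d = 1/u = 0.948359
p_u = 0.165390, p_m = 0.666667, p_d = 0.167943
Discount per step: exp(-r*dt) = 0.998543
Stock lattice S(k, j) with j the centered position index:
  k=0: S(0,+0) = 8.5400
  k=1: S(1,-1) = 8.0990; S(1,+0) = 8.5400; S(1,+1) = 9.0050
  k=2: S(2,-2) = 7.6807; S(2,-1) = 8.0990; S(2,+0) = 8.5400; S(2,+1) = 9.0050; S(2,+2) = 9.4954
Terminal payoffs V(N, j) = max(S_T - K, 0):
  V(2,-2) = 0.000000; V(2,-1) = 0.258984; V(2,+0) = 0.700000; V(2,+1) = 1.165031; V(2,+2) = 1.655384
Backward induction: V(k, j) = exp(-r*dt) * [p_u * V(k+1, j+1) + p_m * V(k+1, j) + p_d * V(k+1, j-1)]
  V(1,-1) = exp(-r*dt) * [p_u*0.700000 + p_m*0.258984 + p_d*0.000000] = 0.288009
  V(1,+0) = exp(-r*dt) * [p_u*1.165031 + p_m*0.700000 + p_d*0.258984] = 0.701822
  V(1,+1) = exp(-r*dt) * [p_u*1.655384 + p_m*1.165031 + p_d*0.700000] = 1.166330
  V(0,+0) = exp(-r*dt) * [p_u*1.166330 + p_m*0.701822 + p_d*0.288009] = 0.708117


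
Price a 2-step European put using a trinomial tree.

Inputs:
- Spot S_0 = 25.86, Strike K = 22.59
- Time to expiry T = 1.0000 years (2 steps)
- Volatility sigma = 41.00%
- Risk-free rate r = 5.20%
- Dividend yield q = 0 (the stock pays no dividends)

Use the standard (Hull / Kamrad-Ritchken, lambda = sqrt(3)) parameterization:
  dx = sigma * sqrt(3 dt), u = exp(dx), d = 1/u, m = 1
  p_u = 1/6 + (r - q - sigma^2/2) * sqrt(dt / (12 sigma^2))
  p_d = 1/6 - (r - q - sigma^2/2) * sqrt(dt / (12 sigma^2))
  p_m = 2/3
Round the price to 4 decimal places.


Answer: Price = V(0,0) = 2.0193

Derivation:
dt = T/N = 0.500000; dx = sigma*sqrt(3*dt) = 0.502145
u = exp(dx) = 1.652262; d = 1/u = 0.605231
p_u = 0.150710, p_m = 0.666667, p_d = 0.182623
Discount per step: exp(-r*dt) = 0.974335
Stock lattice S(k, j) with j the centered position index:
  k=0: S(0,+0) = 25.8600
  k=1: S(1,-1) = 15.6513; S(1,+0) = 25.8600; S(1,+1) = 42.7275
  k=2: S(2,-2) = 9.4726; S(2,-1) = 15.6513; S(2,+0) = 25.8600; S(2,+1) = 42.7275; S(2,+2) = 70.5970
Terminal payoffs V(N, j) = max(K - S_T, 0):
  V(2,-2) = 13.117370; V(2,-1) = 6.938731; V(2,+0) = 0.000000; V(2,+1) = 0.000000; V(2,+2) = 0.000000
Backward induction: V(k, j) = exp(-r*dt) * [p_u * V(k+1, j+1) + p_m * V(k+1, j) + p_d * V(k+1, j-1)]
  V(1,-1) = exp(-r*dt) * [p_u*0.000000 + p_m*6.938731 + p_d*13.117370] = 6.841155
  V(1,+0) = exp(-r*dt) * [p_u*0.000000 + p_m*0.000000 + p_d*6.938731] = 1.234651
  V(1,+1) = exp(-r*dt) * [p_u*0.000000 + p_m*0.000000 + p_d*0.000000] = 0.000000
  V(0,+0) = exp(-r*dt) * [p_u*0.000000 + p_m*1.234651 + p_d*6.841155] = 2.019265


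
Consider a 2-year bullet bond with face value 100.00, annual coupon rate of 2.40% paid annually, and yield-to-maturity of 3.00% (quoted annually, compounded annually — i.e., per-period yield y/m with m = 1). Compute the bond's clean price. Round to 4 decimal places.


Answer: Price = 98.8519

Derivation:
Coupon per period c = face * coupon_rate / m = 2.400000
Periods per year m = 1; per-period yield y/m = 0.030000
Number of cashflows N = 2
Cashflows (t years, CF_t, discount factor 1/(1+y/m)^(m*t), PV):
  t = 1.0000: CF_t = 2.400000, DF = 0.970874, PV = 2.330097
  t = 2.0000: CF_t = 102.400000, DF = 0.942596, PV = 96.521821
Price P = sum_t PV_t = 98.851918


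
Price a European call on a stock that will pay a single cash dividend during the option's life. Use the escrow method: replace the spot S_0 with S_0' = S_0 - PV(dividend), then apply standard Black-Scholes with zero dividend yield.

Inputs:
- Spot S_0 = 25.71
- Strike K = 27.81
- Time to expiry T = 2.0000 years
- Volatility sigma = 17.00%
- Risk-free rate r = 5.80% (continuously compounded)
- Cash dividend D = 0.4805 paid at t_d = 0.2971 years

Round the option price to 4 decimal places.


PV(D) = D * exp(-r * t_d) = 0.4805 * 0.98291582 = 0.47229105
S_0' = S_0 - PV(D) = 25.7100 - 0.47229105 = 25.23770895
d1 = (ln(S_0'/K) + (r + sigma^2/2)*T) / (sigma*sqrt(T)) = 0.19900312
d2 = d1 - sigma*sqrt(T) = -0.04141319
exp(-rT) = 0.89047522
N(d1) = 0.57886985; N(d2) = 0.48348325
C = S_0' * N(d1) - K * exp(-rT) * N(d2) = 25.23770895 * 0.57886985 - 27.8100 * 0.89047522 * 0.48348325 = 2.6363

Answer: Price = 2.6363


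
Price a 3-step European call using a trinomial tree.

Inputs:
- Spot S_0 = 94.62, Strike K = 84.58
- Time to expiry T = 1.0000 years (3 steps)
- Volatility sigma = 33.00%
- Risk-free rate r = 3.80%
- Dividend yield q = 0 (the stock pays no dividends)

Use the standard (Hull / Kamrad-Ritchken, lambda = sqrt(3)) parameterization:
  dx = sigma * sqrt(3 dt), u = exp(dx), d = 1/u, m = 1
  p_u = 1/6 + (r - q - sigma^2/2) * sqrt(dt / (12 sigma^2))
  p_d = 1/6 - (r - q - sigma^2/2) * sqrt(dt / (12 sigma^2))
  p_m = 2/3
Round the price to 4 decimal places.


Answer: Price = V(0,0) = 19.4976

Derivation:
dt = T/N = 0.333333; dx = sigma*sqrt(3*dt) = 0.330000
u = exp(dx) = 1.390968; d = 1/u = 0.718924
p_u = 0.158359, p_m = 0.666667, p_d = 0.174975
Discount per step: exp(-r*dt) = 0.987413
Stock lattice S(k, j) with j the centered position index:
  k=0: S(0,+0) = 94.6200
  k=1: S(1,-1) = 68.0246; S(1,+0) = 94.6200; S(1,+1) = 131.6134
  k=2: S(2,-2) = 48.9045; S(2,-1) = 68.0246; S(2,+0) = 94.6200; S(2,+1) = 131.6134; S(2,+2) = 183.0701
  k=3: S(3,-3) = 35.1586; S(3,-2) = 48.9045; S(3,-1) = 68.0246; S(3,+0) = 94.6200; S(3,+1) = 131.6134; S(3,+2) = 183.0701; S(3,+3) = 254.6446
Terminal payoffs V(N, j) = max(S_T - K, 0):
  V(3,-3) = 0.000000; V(3,-2) = 0.000000; V(3,-1) = 0.000000; V(3,+0) = 10.040000; V(3,+1) = 47.033404; V(3,+2) = 98.490051; V(3,+3) = 170.064606
Backward induction: V(k, j) = exp(-r*dt) * [p_u * V(k+1, j+1) + p_m * V(k+1, j) + p_d * V(k+1, j-1)]
  V(2,-2) = exp(-r*dt) * [p_u*0.000000 + p_m*0.000000 + p_d*0.000000] = 0.000000
  V(2,-1) = exp(-r*dt) * [p_u*10.040000 + p_m*0.000000 + p_d*0.000000] = 1.569908
  V(2,+0) = exp(-r*dt) * [p_u*47.033404 + p_m*10.040000 + p_d*0.000000] = 13.963481
  V(2,+1) = exp(-r*dt) * [p_u*98.490051 + p_m*47.033404 + p_d*10.040000] = 48.096004
  V(2,+2) = exp(-r*dt) * [p_u*170.064606 + p_m*98.490051 + p_d*47.033404] = 99.551872
  V(1,-1) = exp(-r*dt) * [p_u*13.963481 + p_m*1.569908 + p_d*0.000000] = 3.216837
  V(1,+0) = exp(-r*dt) * [p_u*48.096004 + p_m*13.963481 + p_d*1.569908] = 16.983603
  V(1,+1) = exp(-r*dt) * [p_u*99.551872 + p_m*48.096004 + p_d*13.963481] = 49.639388
  V(0,+0) = exp(-r*dt) * [p_u*49.639388 + p_m*16.983603 + p_d*3.216837] = 19.497551


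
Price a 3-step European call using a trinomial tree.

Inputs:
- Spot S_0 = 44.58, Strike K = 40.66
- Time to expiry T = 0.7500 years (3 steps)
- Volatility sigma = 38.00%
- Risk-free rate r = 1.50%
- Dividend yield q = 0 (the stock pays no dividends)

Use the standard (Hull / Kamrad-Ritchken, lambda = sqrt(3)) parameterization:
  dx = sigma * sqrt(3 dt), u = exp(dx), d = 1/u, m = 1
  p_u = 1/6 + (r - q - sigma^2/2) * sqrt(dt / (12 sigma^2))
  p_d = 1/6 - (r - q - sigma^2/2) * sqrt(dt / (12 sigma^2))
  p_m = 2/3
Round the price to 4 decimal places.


Answer: Price = V(0,0) = 8.0162

Derivation:
dt = T/N = 0.250000; dx = sigma*sqrt(3*dt) = 0.329090
u = exp(dx) = 1.389702; d = 1/u = 0.719579
p_u = 0.144940, p_m = 0.666667, p_d = 0.188393
Discount per step: exp(-r*dt) = 0.996257
Stock lattice S(k, j) with j the centered position index:
  k=0: S(0,+0) = 44.5800
  k=1: S(1,-1) = 32.0788; S(1,+0) = 44.5800; S(1,+1) = 61.9529
  k=2: S(2,-2) = 23.0832; S(2,-1) = 32.0788; S(2,+0) = 44.5800; S(2,+1) = 61.9529; S(2,+2) = 86.0961
  k=3: S(3,-3) = 16.6102; S(3,-2) = 23.0832; S(3,-1) = 32.0788; S(3,+0) = 44.5800; S(3,+1) = 61.9529; S(3,+2) = 86.0961; S(3,+3) = 119.6480
Terminal payoffs V(N, j) = max(S_T - K, 0):
  V(3,-3) = 0.000000; V(3,-2) = 0.000000; V(3,-1) = 0.000000; V(3,+0) = 3.920000; V(3,+1) = 21.292935; V(3,+2) = 45.436145; V(3,+3) = 78.988023
Backward induction: V(k, j) = exp(-r*dt) * [p_u * V(k+1, j+1) + p_m * V(k+1, j) + p_d * V(k+1, j-1)]
  V(2,-2) = exp(-r*dt) * [p_u*0.000000 + p_m*0.000000 + p_d*0.000000] = 0.000000
  V(2,-1) = exp(-r*dt) * [p_u*3.920000 + p_m*0.000000 + p_d*0.000000] = 0.566038
  V(2,+0) = exp(-r*dt) * [p_u*21.292935 + p_m*3.920000 + p_d*0.000000] = 5.678199
  V(2,+1) = exp(-r*dt) * [p_u*45.436145 + p_m*21.292935 + p_d*3.920000] = 21.438763
  V(2,+2) = exp(-r*dt) * [p_u*78.988023 + p_m*45.436145 + p_d*21.292935] = 45.579494
  V(1,-1) = exp(-r*dt) * [p_u*5.678199 + p_m*0.566038 + p_d*0.000000] = 1.195865
  V(1,+0) = exp(-r*dt) * [p_u*21.438763 + p_m*5.678199 + p_d*0.566038] = 6.973241
  V(1,+1) = exp(-r*dt) * [p_u*45.579494 + p_m*21.438763 + p_d*5.678199] = 21.886310
  V(0,+0) = exp(-r*dt) * [p_u*21.886310 + p_m*6.973241 + p_d*1.195865] = 8.016206


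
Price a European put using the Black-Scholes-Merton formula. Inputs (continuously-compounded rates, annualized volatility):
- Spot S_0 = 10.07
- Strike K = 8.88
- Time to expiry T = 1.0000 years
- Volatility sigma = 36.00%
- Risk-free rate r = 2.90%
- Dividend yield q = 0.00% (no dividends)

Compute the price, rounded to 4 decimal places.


d1 = (ln(S/K) + (r - q + 0.5*sigma^2) * T) / (sigma * sqrt(T)) = 0.60988653
d2 = d1 - sigma * sqrt(T) = 0.24988653
exp(-rT) = 0.97141646; exp(-qT) = 1.00000000
P = K * exp(-rT) * N(-d2) - S_0 * exp(-qT) * N(-d1)
N(-d1) = 0.27096849; N(-d2) = 0.40133755
P = 8.8800 * 0.97141646 * 0.40133755 - 10.0700 * 1.00000000 * 0.27096849 = 0.7334

Answer: Price = 0.7334


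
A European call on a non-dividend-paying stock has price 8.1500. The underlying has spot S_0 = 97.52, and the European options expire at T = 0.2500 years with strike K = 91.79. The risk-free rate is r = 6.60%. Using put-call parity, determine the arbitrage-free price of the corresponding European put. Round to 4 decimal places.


Answer: Put price = 0.9179

Derivation:
Put-call parity: C - P = S_0 * exp(-qT) - K * exp(-rT).
S_0 * exp(-qT) = 97.5200 * 1.00000000 = 97.52000000
K * exp(-rT) = 91.7900 * 0.98363538 = 90.28789147
P = C - S*exp(-qT) + K*exp(-rT)
P = 8.1500 - 97.52000000 + 90.28789147 = 0.9179


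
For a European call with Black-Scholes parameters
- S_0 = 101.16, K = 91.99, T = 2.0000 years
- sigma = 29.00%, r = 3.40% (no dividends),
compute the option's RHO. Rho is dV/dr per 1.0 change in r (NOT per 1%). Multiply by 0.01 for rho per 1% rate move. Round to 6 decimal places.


d1 = 0.6025611565; d2 = 0.1924392234
phi(d1) = 0.3327118407; exp(-qT) = 1.0000000000; exp(-rT) = 0.9342604736
N(d2) = 0.5763009147
Rho = K*T*exp(-rT)*N(d2) = 91.9900 * 2.0000 * 0.9342604736 * 0.5763009147 = 99.057622

Answer: Rho = 99.057622


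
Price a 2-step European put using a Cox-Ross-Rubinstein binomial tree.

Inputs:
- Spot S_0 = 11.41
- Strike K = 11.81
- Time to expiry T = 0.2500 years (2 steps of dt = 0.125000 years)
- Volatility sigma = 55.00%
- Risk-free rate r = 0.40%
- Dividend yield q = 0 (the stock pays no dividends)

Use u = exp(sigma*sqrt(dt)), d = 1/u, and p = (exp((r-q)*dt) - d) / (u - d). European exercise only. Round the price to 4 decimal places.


dt = T/N = 0.125000
u = exp(sigma*sqrt(dt)) = 1.214648; d = 1/u = 0.823284
p = (exp((r-q)*dt) - d) / (u - d) = 0.452817
Discount per step: exp(-r*dt) = 0.999500
Stock lattice S(k, i) with i counting down-moves:
  k=0: S(0,0) = 11.4100
  k=1: S(1,0) = 13.8591; S(1,1) = 9.3937
  k=2: S(2,0) = 16.8340; S(2,1) = 11.4100; S(2,2) = 7.7337
Terminal payoffs V(N, i) = max(K - S_T, 0):
  V(2,0) = 0.000000; V(2,1) = 0.400000; V(2,2) = 4.076346
Backward induction: V(k, i) = exp(-r*dt) * [p * V(k+1, i) + (1-p) * V(k+1, i+1)].
  V(1,0) = exp(-r*dt) * [p*0.000000 + (1-p)*0.400000] = 0.218764
  V(1,1) = exp(-r*dt) * [p*0.400000 + (1-p)*4.076346] = 2.410429
  V(0,0) = exp(-r*dt) * [p*0.218764 + (1-p)*2.410429] = 1.417297

Answer: Price = V(0,0) = 1.4173


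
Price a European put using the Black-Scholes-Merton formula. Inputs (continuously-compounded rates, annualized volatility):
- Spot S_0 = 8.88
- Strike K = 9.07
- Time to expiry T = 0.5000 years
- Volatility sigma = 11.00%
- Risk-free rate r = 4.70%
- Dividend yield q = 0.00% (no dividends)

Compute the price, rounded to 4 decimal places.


Answer: Price = 0.2650

Derivation:
d1 = (ln(S/K) + (r - q + 0.5*sigma^2) * T) / (sigma * sqrt(T)) = 0.06883740
d2 = d1 - sigma * sqrt(T) = -0.00894435
exp(-rT) = 0.97677397; exp(-qT) = 1.00000000
P = K * exp(-rT) * N(-d2) - S_0 * exp(-qT) * N(-d1)
N(-d1) = 0.47255953; N(-d2) = 0.50356823
P = 9.0700 * 0.97677397 * 0.50356823 - 8.8800 * 1.00000000 * 0.47255953 = 0.2650


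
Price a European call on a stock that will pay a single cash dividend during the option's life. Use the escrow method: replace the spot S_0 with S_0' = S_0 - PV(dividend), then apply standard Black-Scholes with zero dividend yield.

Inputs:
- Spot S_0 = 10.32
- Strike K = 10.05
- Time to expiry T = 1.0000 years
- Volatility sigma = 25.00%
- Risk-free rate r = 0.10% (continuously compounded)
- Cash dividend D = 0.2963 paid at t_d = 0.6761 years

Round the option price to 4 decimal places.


Answer: Price = 0.9899

Derivation:
PV(D) = D * exp(-r * t_d) = 0.2963 * 0.99932413 = 0.29609974
S_0' = S_0 - PV(D) = 10.3200 - 0.29609974 = 10.02390026
d1 = (ln(S_0'/K) + (r + sigma^2/2)*T) / (sigma*sqrt(T)) = 0.11859853
d2 = d1 - sigma*sqrt(T) = -0.13140147
exp(-rT) = 0.99900050
N(d1) = 0.54720329; N(d2) = 0.44772886
C = S_0' * N(d1) - K * exp(-rT) * N(d2) = 10.02390026 * 0.54720329 - 10.0500 * 0.99900050 * 0.44772886 = 0.9899


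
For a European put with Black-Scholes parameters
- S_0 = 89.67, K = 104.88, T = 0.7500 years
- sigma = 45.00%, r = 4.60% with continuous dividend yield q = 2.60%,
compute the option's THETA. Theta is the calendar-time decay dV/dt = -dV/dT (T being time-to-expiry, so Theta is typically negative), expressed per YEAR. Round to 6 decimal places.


d1 = -0.1686968078; d2 = -0.5584082395
phi(d1) = 0.3933058051; exp(-qT) = 0.9806888952; exp(-rT) = 0.9660883397
Theta = -S*exp(-qT)*phi(d1)*sigma/(2*sqrt(T)) + r*K*exp(-rT)*N(-d2) - q*S*exp(-qT)*N(-d1)
N(-d1) = 0.5669824351; N(-d2) = 0.7117171761; sqrt(T) = 0.8660254038
Term 1 = -89.6700 * 0.9806888952 * 0.3933058051 * 0.4500 / (2 * 0.8660254038) = -8.9858811527
Term 2 = 0.0460 * 104.8800 * 0.9660883397 * 0.7117171761 = 3.3172239911
Term 3 = -0.0260 * 89.6700 * 0.9806888952 * 0.5669824351 = -1.2963473378
Theta = -8.9858811527 + (3.3172239911) + (-1.2963473378) = -6.965004

Answer: Theta = -6.965004


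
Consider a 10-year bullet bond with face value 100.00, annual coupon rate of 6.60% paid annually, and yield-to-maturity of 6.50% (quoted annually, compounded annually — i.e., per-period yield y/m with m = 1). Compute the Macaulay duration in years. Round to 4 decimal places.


Coupon per period c = face * coupon_rate / m = 6.600000
Periods per year m = 1; per-period yield y/m = 0.065000
Number of cashflows N = 10
Cashflows (t years, CF_t, discount factor 1/(1+y/m)^(m*t), PV):
  t = 1.0000: CF_t = 6.600000, DF = 0.938967, PV = 6.197183
  t = 2.0000: CF_t = 6.600000, DF = 0.881659, PV = 5.818951
  t = 3.0000: CF_t = 6.600000, DF = 0.827849, PV = 5.463804
  t = 4.0000: CF_t = 6.600000, DF = 0.777323, PV = 5.130332
  t = 5.0000: CF_t = 6.600000, DF = 0.729881, PV = 4.817214
  t = 6.0000: CF_t = 6.600000, DF = 0.685334, PV = 4.523205
  t = 7.0000: CF_t = 6.600000, DF = 0.643506, PV = 4.247141
  t = 8.0000: CF_t = 6.600000, DF = 0.604231, PV = 3.987926
  t = 9.0000: CF_t = 6.600000, DF = 0.567353, PV = 3.744531
  t = 10.0000: CF_t = 106.600000, DF = 0.532726, PV = 56.788595
Price P = sum_t PV_t = 100.718883
Macaulay numerator sum_t t * PV_t:
  t * PV_t at t = 1.0000: 6.197183
  t * PV_t at t = 2.0000: 11.637903
  t * PV_t at t = 3.0000: 16.391412
  t * PV_t at t = 4.0000: 20.521330
  t * PV_t at t = 5.0000: 24.086068
  t * PV_t at t = 6.0000: 27.139231
  t * PV_t at t = 7.0000: 29.729987
  t * PV_t at t = 8.0000: 31.903407
  t * PV_t at t = 9.0000: 33.700782
  t * PV_t at t = 10.0000: 567.885954
Macaulay duration D = (sum_t t * PV_t) / P = 769.193255 / 100.718883 = 7.637031

Answer: Macaulay duration = 7.6370 years


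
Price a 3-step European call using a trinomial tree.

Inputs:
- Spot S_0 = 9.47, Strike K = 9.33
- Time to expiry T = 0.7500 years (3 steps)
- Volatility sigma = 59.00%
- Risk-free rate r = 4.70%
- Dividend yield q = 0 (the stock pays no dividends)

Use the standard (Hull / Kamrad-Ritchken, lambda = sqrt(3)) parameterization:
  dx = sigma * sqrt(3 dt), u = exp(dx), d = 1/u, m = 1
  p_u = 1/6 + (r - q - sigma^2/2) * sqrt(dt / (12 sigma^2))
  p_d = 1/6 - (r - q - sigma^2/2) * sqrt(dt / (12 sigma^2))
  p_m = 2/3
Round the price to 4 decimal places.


dt = T/N = 0.250000; dx = sigma*sqrt(3*dt) = 0.510955
u = exp(dx) = 1.666882; d = 1/u = 0.599922
p_u = 0.135585, p_m = 0.666667, p_d = 0.197748
Discount per step: exp(-r*dt) = 0.988319
Stock lattice S(k, j) with j the centered position index:
  k=0: S(0,+0) = 9.4700
  k=1: S(1,-1) = 5.6813; S(1,+0) = 9.4700; S(1,+1) = 15.7854
  k=2: S(2,-2) = 3.4083; S(2,-1) = 5.6813; S(2,+0) = 9.4700; S(2,+1) = 15.7854; S(2,+2) = 26.3124
  k=3: S(3,-3) = 2.0447; S(3,-2) = 3.4083; S(3,-1) = 5.6813; S(3,+0) = 9.4700; S(3,+1) = 15.7854; S(3,+2) = 26.3124; S(3,+3) = 43.8596
Terminal payoffs V(N, j) = max(S_T - K, 0):
  V(3,-3) = 0.000000; V(3,-2) = 0.000000; V(3,-1) = 0.000000; V(3,+0) = 0.140000; V(3,+1) = 6.455375; V(3,+2) = 16.982362; V(3,+3) = 34.529611
Backward induction: V(k, j) = exp(-r*dt) * [p_u * V(k+1, j+1) + p_m * V(k+1, j) + p_d * V(k+1, j-1)]
  V(2,-2) = exp(-r*dt) * [p_u*0.000000 + p_m*0.000000 + p_d*0.000000] = 0.000000
  V(2,-1) = exp(-r*dt) * [p_u*0.140000 + p_m*0.000000 + p_d*0.000000] = 0.018760
  V(2,+0) = exp(-r*dt) * [p_u*6.455375 + p_m*0.140000 + p_d*0.000000] = 0.957272
  V(2,+1) = exp(-r*dt) * [p_u*16.982362 + p_m*6.455375 + p_d*0.140000] = 6.556333
  V(2,+2) = exp(-r*dt) * [p_u*34.529611 + p_m*16.982362 + p_d*6.455375] = 17.077967
  V(1,-1) = exp(-r*dt) * [p_u*0.957272 + p_m*0.018760 + p_d*0.000000] = 0.140636
  V(1,+0) = exp(-r*dt) * [p_u*6.556333 + p_m*0.957272 + p_d*0.018760] = 1.512951
  V(1,+1) = exp(-r*dt) * [p_u*17.077967 + p_m*6.556333 + p_d*0.957272] = 6.795390
  V(0,+0) = exp(-r*dt) * [p_u*6.795390 + p_m*1.512951 + p_d*0.140636] = 1.934929

Answer: Price = V(0,0) = 1.9349


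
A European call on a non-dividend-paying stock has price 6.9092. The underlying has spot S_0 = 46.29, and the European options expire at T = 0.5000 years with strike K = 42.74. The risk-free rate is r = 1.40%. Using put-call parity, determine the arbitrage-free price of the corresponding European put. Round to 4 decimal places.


Put-call parity: C - P = S_0 * exp(-qT) - K * exp(-rT).
S_0 * exp(-qT) = 46.2900 * 1.00000000 = 46.29000000
K * exp(-rT) = 42.7400 * 0.99302444 = 42.44186469
P = C - S*exp(-qT) + K*exp(-rT)
P = 6.9092 - 46.29000000 + 42.44186469 = 3.0611

Answer: Put price = 3.0611


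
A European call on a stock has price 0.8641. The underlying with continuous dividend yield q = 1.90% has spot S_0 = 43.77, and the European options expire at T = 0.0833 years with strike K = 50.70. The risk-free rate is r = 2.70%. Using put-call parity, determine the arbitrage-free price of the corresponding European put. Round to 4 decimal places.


Answer: Put price = 7.7494

Derivation:
Put-call parity: C - P = S_0 * exp(-qT) - K * exp(-rT).
S_0 * exp(-qT) = 43.7700 * 0.99841855 = 43.70078001
K * exp(-rT) = 50.7000 * 0.99775343 = 50.58609877
P = C - S*exp(-qT) + K*exp(-rT)
P = 0.8641 - 43.70078001 + 50.58609877 = 7.7494


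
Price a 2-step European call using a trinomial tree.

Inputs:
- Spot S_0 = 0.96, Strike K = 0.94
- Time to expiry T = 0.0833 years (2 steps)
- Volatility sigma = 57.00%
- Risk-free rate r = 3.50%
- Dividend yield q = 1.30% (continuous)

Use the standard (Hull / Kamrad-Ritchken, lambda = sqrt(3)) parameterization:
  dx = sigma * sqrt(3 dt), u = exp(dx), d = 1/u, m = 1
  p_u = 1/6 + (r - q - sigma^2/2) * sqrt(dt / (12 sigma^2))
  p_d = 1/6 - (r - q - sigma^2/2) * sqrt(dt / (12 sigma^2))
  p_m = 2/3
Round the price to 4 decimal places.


dt = T/N = 0.041650; dx = sigma*sqrt(3*dt) = 0.201485
u = exp(dx) = 1.223218; d = 1/u = 0.817516
p_u = 0.152150, p_m = 0.666667, p_d = 0.181183
Discount per step: exp(-r*dt) = 0.998543
Stock lattice S(k, j) with j the centered position index:
  k=0: S(0,+0) = 0.9600
  k=1: S(1,-1) = 0.7848; S(1,+0) = 0.9600; S(1,+1) = 1.1743
  k=2: S(2,-2) = 0.6416; S(2,-1) = 0.7848; S(2,+0) = 0.9600; S(2,+1) = 1.1743; S(2,+2) = 1.4364
Terminal payoffs V(N, j) = max(S_T - K, 0):
  V(2,-2) = 0.000000; V(2,-1) = 0.000000; V(2,+0) = 0.020000; V(2,+1) = 0.234289; V(2,+2) = 0.496412
Backward induction: V(k, j) = exp(-r*dt) * [p_u * V(k+1, j+1) + p_m * V(k+1, j) + p_d * V(k+1, j-1)]
  V(1,-1) = exp(-r*dt) * [p_u*0.020000 + p_m*0.000000 + p_d*0.000000] = 0.003039
  V(1,+0) = exp(-r*dt) * [p_u*0.234289 + p_m*0.020000 + p_d*0.000000] = 0.048909
  V(1,+1) = exp(-r*dt) * [p_u*0.496412 + p_m*0.234289 + p_d*0.020000] = 0.235003
  V(0,+0) = exp(-r*dt) * [p_u*0.235003 + p_m*0.048909 + p_d*0.003039] = 0.068812

Answer: Price = V(0,0) = 0.0688


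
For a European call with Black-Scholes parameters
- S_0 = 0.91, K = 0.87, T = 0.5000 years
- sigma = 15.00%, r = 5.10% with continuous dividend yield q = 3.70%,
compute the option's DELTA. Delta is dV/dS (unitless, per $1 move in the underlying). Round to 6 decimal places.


d1 = 0.5428353906; d2 = 0.4367693734
phi(d1) = 0.3442890669; exp(-qT) = 0.9816700746; exp(-rT) = 0.9748223790
N(d1) = 0.7063784281
Delta = exp(-qT) * N(d1) = 0.9816700746 * 0.7063784281 = 0.693431

Answer: Delta = 0.693431


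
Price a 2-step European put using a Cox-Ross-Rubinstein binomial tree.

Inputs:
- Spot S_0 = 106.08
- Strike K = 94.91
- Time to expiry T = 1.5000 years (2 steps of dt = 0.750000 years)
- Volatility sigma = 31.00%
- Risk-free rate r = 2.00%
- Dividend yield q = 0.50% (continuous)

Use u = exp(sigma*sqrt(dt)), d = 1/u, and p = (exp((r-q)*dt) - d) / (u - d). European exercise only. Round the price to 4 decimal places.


dt = T/N = 0.750000
u = exp(sigma*sqrt(dt)) = 1.307959; d = 1/u = 0.764550
p = (exp((r-q)*dt) - d) / (u - d) = 0.454103
Discount per step: exp(-r*dt) = 0.985112
Stock lattice S(k, i) with i counting down-moves:
  k=0: S(0,0) = 106.0800
  k=1: S(1,0) = 138.7483; S(1,1) = 81.1035
  k=2: S(2,0) = 181.4771; S(2,1) = 106.0800; S(2,2) = 62.0077
Terminal payoffs V(N, i) = max(K - S_T, 0):
  V(2,0) = 0.000000; V(2,1) = 0.000000; V(2,2) = 32.902349
Backward induction: V(k, i) = exp(-r*dt) * [p * V(k+1, i) + (1-p) * V(k+1, i+1)].
  V(1,0) = exp(-r*dt) * [p*0.000000 + (1-p)*0.000000] = 0.000000
  V(1,1) = exp(-r*dt) * [p*0.000000 + (1-p)*32.902349] = 17.693892
  V(0,0) = exp(-r*dt) * [p*0.000000 + (1-p)*17.693892] = 9.515241

Answer: Price = V(0,0) = 9.5152


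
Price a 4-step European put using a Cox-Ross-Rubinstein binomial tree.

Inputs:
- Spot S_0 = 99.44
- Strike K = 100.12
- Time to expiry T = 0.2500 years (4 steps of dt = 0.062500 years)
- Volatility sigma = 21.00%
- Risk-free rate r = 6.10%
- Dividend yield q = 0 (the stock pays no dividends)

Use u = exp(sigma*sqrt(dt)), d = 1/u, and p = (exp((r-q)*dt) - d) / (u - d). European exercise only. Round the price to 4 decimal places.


Answer: Price = V(0,0) = 3.6090

Derivation:
dt = T/N = 0.062500
u = exp(sigma*sqrt(dt)) = 1.053903; d = 1/u = 0.948854
p = (exp((r-q)*dt) - d) / (u - d) = 0.523240
Discount per step: exp(-r*dt) = 0.996195
Stock lattice S(k, i) with i counting down-moves:
  k=0: S(0,0) = 99.4400
  k=1: S(1,0) = 104.8001; S(1,1) = 94.3541
  k=2: S(2,0) = 110.4491; S(2,1) = 99.4400; S(2,2) = 89.5283
  k=3: S(3,0) = 116.4026; S(3,1) = 104.8001; S(3,2) = 94.3541; S(3,3) = 84.9493
  k=4: S(4,0) = 122.6769; S(4,1) = 110.4491; S(4,2) = 99.4400; S(4,3) = 89.5283; S(4,4) = 80.6045
Terminal payoffs V(N, i) = max(K - S_T, 0):
  V(4,0) = 0.000000; V(4,1) = 0.000000; V(4,2) = 0.680000; V(4,3) = 10.591729; V(4,4) = 19.515503
Backward induction: V(k, i) = exp(-r*dt) * [p * V(k+1, i) + (1-p) * V(k+1, i+1)].
  V(3,0) = exp(-r*dt) * [p*0.000000 + (1-p)*0.000000] = 0.000000
  V(3,1) = exp(-r*dt) * [p*0.000000 + (1-p)*0.680000] = 0.322963
  V(3,2) = exp(-r*dt) * [p*0.680000 + (1-p)*10.591729] = 5.384946
  V(3,3) = exp(-r*dt) * [p*10.591729 + (1-p)*19.515503] = 14.789733
  V(2,0) = exp(-r*dt) * [p*0.000000 + (1-p)*0.322963] = 0.153390
  V(2,1) = exp(-r*dt) * [p*0.322963 + (1-p)*5.384946] = 2.725901
  V(2,2) = exp(-r*dt) * [p*5.384946 + (1-p)*14.789733] = 9.831218
  V(1,0) = exp(-r*dt) * [p*0.153390 + (1-p)*2.725901] = 1.374609
  V(1,1) = exp(-r*dt) * [p*2.725901 + (1-p)*9.831218] = 6.090168
  V(0,0) = exp(-r*dt) * [p*1.374609 + (1-p)*6.090168] = 3.609013


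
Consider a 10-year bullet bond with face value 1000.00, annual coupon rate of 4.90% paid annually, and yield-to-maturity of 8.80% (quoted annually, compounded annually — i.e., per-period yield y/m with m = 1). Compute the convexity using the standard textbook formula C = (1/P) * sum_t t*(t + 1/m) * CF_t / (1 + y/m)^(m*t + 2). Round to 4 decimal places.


Answer: Convexity = 66.3694

Derivation:
Coupon per period c = face * coupon_rate / m = 49.000000
Periods per year m = 1; per-period yield y/m = 0.088000
Number of cashflows N = 10
Cashflows (t years, CF_t, discount factor 1/(1+y/m)^(m*t), PV):
  t = 1.0000: CF_t = 49.000000, DF = 0.919118, PV = 45.036765
  t = 2.0000: CF_t = 49.000000, DF = 0.844777, PV = 41.394085
  t = 3.0000: CF_t = 49.000000, DF = 0.776450, PV = 38.046034
  t = 4.0000: CF_t = 49.000000, DF = 0.713649, PV = 34.968781
  t = 5.0000: CF_t = 49.000000, DF = 0.655927, PV = 32.140424
  t = 6.0000: CF_t = 49.000000, DF = 0.602874, PV = 29.540831
  t = 7.0000: CF_t = 49.000000, DF = 0.554112, PV = 27.151499
  t = 8.0000: CF_t = 49.000000, DF = 0.509294, PV = 24.955422
  t = 9.0000: CF_t = 49.000000, DF = 0.468101, PV = 22.936969
  t = 10.0000: CF_t = 1049.000000, DF = 0.430240, PV = 451.322032
Price P = sum_t PV_t = 747.492842
Convexity numerator sum_t t*(t + 1/m) * CF_t / (1+y/m)^(m*t + 2):
  t = 1.0000: term = 76.092068
  t = 2.0000: term = 209.812689
  t = 3.0000: term = 385.685089
  t = 4.0000: term = 590.816620
  t = 5.0000: term = 814.544972
  t = 6.0000: term = 1048.127721
  t = 7.0000: term = 1284.470247
  t = 8.0000: term = 1517.887634
  t = 9.0000: term = 1743.896638
  t = 10.0000: term = 41939.324290
Convexity = (1/P) * sum = 49610.657968 / 747.492842 = 66.369409


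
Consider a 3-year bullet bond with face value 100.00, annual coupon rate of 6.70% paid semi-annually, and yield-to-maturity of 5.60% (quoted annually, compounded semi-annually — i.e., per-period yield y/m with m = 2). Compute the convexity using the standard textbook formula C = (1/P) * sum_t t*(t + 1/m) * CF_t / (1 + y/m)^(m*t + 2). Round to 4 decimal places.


Answer: Convexity = 8.9298

Derivation:
Coupon per period c = face * coupon_rate / m = 3.350000
Periods per year m = 2; per-period yield y/m = 0.028000
Number of cashflows N = 6
Cashflows (t years, CF_t, discount factor 1/(1+y/m)^(m*t), PV):
  t = 0.5000: CF_t = 3.350000, DF = 0.972763, PV = 3.258755
  t = 1.0000: CF_t = 3.350000, DF = 0.946267, PV = 3.169995
  t = 1.5000: CF_t = 3.350000, DF = 0.920493, PV = 3.083653
  t = 2.0000: CF_t = 3.350000, DF = 0.895422, PV = 2.999662
  t = 2.5000: CF_t = 3.350000, DF = 0.871033, PV = 2.917959
  t = 3.0000: CF_t = 103.350000, DF = 0.847308, PV = 87.569283
Price P = sum_t PV_t = 102.999307
Convexity numerator sum_t t*(t + 1/m) * CF_t / (1+y/m)^(m*t + 2):
  t = 0.5000: term = 1.541826
  t = 1.0000: term = 4.499493
  t = 1.5000: term = 8.753878
  t = 2.0000: term = 14.192409
  t = 2.5000: term = 20.708768
  t = 3.0000: term = 870.071339
Convexity = (1/P) * sum = 919.767714 / 102.999307 = 8.929844


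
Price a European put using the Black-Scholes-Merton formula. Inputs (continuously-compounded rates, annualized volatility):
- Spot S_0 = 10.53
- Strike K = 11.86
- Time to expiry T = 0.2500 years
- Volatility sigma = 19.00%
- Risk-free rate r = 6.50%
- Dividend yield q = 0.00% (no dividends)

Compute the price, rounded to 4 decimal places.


Answer: Price = 1.2138

Derivation:
d1 = (ln(S/K) + (r - q + 0.5*sigma^2) * T) / (sigma * sqrt(T)) = -1.03347966
d2 = d1 - sigma * sqrt(T) = -1.12847966
exp(-rT) = 0.98388132; exp(-qT) = 1.00000000
P = K * exp(-rT) * N(-d2) - S_0 * exp(-qT) * N(-d1)
N(-d1) = 0.84931026; N(-d2) = 0.87044130
P = 11.8600 * 0.98388132 * 0.87044130 - 10.5300 * 1.00000000 * 0.84931026 = 1.2138


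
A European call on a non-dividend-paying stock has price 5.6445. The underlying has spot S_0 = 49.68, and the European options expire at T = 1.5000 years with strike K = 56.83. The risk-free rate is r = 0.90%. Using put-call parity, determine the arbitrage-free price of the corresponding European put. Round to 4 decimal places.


Put-call parity: C - P = S_0 * exp(-qT) - K * exp(-rT).
S_0 * exp(-qT) = 49.6800 * 1.00000000 = 49.68000000
K * exp(-rT) = 56.8300 * 0.98659072 = 56.06795041
P = C - S*exp(-qT) + K*exp(-rT)
P = 5.6445 - 49.68000000 + 56.06795041 = 12.0325

Answer: Put price = 12.0325


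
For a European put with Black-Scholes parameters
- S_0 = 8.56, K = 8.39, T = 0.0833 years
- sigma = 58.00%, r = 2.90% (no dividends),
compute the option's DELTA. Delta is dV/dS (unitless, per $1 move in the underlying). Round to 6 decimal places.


d1 = 0.2179620450; d2 = 0.0505639566
phi(d1) = 0.3895775782; exp(-qT) = 1.0000000000; exp(-rT) = 0.9975872155
N(-d1) = 0.4137293421
Delta = -exp(-qT) * N(-d1) = -1.0000000000 * 0.4137293421 = -0.413729

Answer: Delta = -0.413729


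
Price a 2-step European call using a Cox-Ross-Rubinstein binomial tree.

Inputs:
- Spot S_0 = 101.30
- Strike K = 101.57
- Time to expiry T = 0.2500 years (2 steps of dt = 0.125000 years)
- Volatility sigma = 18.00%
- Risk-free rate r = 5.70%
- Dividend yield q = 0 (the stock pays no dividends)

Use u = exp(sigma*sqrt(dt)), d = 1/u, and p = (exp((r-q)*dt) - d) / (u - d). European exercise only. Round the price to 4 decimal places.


dt = T/N = 0.125000
u = exp(sigma*sqrt(dt)) = 1.065708; d = 1/u = 0.938343
p = (exp((r-q)*dt) - d) / (u - d) = 0.540237
Discount per step: exp(-r*dt) = 0.992900
Stock lattice S(k, i) with i counting down-moves:
  k=0: S(0,0) = 101.3000
  k=1: S(1,0) = 107.9562; S(1,1) = 95.0542
  k=2: S(2,0) = 115.0499; S(2,1) = 101.3000; S(2,2) = 89.1934
Terminal payoffs V(N, i) = max(S_T - K, 0):
  V(2,0) = 13.479864; V(2,1) = 0.000000; V(2,2) = 0.000000
Backward induction: V(k, i) = exp(-r*dt) * [p * V(k+1, i) + (1-p) * V(k+1, i+1)].
  V(1,0) = exp(-r*dt) * [p*13.479864 + (1-p)*0.000000] = 7.230616
  V(1,1) = exp(-r*dt) * [p*0.000000 + (1-p)*0.000000] = 0.000000
  V(0,0) = exp(-r*dt) * [p*7.230616 + (1-p)*0.000000] = 3.878511

Answer: Price = V(0,0) = 3.8785


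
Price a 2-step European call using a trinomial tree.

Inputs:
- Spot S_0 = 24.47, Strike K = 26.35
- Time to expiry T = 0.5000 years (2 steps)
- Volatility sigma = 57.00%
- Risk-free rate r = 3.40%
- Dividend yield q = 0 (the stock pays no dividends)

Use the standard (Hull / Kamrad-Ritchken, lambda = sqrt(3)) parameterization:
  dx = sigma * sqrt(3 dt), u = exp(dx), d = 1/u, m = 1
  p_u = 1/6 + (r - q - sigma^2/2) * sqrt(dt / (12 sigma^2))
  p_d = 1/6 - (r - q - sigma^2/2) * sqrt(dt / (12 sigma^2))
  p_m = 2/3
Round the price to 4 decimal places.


Answer: Price = V(0,0) = 3.1114

Derivation:
dt = T/N = 0.250000; dx = sigma*sqrt(3*dt) = 0.493634
u = exp(dx) = 1.638260; d = 1/u = 0.610404
p_u = 0.134140, p_m = 0.666667, p_d = 0.199193
Discount per step: exp(-r*dt) = 0.991536
Stock lattice S(k, j) with j the centered position index:
  k=0: S(0,+0) = 24.4700
  k=1: S(1,-1) = 14.9366; S(1,+0) = 24.4700; S(1,+1) = 40.0882
  k=2: S(2,-2) = 9.1173; S(2,-1) = 14.9366; S(2,+0) = 24.4700; S(2,+1) = 40.0882; S(2,+2) = 65.6749
Terminal payoffs V(N, j) = max(S_T - K, 0):
  V(2,-2) = 0.000000; V(2,-1) = 0.000000; V(2,+0) = 0.000000; V(2,+1) = 13.738213; V(2,+2) = 39.324902
Backward induction: V(k, j) = exp(-r*dt) * [p_u * V(k+1, j+1) + p_m * V(k+1, j) + p_d * V(k+1, j-1)]
  V(1,-1) = exp(-r*dt) * [p_u*0.000000 + p_m*0.000000 + p_d*0.000000] = 0.000000
  V(1,+0) = exp(-r*dt) * [p_u*13.738213 + p_m*0.000000 + p_d*0.000000] = 1.827247
  V(1,+1) = exp(-r*dt) * [p_u*39.324902 + p_m*13.738213 + p_d*0.000000] = 14.311686
  V(0,+0) = exp(-r*dt) * [p_u*14.311686 + p_m*1.827247 + p_d*0.000000] = 3.111376
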